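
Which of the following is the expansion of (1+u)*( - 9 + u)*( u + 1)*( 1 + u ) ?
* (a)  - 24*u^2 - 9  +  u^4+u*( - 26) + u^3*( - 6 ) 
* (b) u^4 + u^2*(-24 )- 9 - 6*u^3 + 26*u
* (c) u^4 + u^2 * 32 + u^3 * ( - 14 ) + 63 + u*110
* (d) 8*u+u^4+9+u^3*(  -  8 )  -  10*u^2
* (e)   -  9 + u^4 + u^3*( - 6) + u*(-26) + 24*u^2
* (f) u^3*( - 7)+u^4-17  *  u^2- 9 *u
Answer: a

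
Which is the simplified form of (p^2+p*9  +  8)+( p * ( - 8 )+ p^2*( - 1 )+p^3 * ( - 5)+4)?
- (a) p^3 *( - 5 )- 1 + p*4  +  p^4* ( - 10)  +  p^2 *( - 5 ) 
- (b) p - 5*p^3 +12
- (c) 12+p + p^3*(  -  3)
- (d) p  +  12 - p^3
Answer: b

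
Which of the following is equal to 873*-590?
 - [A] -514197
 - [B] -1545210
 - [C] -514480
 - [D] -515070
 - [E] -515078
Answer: D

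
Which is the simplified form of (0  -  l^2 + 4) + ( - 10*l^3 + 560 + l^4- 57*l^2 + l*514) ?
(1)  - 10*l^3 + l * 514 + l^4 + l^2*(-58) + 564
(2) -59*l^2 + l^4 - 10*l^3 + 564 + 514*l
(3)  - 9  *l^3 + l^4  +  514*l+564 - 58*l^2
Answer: 1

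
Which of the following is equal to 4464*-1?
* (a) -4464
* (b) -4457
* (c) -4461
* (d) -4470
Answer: a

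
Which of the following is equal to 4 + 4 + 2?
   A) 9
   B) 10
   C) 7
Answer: B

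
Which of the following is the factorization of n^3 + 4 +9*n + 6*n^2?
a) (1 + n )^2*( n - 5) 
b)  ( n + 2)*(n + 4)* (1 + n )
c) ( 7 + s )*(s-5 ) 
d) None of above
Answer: d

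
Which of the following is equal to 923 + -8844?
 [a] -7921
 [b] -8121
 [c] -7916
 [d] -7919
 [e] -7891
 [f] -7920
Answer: a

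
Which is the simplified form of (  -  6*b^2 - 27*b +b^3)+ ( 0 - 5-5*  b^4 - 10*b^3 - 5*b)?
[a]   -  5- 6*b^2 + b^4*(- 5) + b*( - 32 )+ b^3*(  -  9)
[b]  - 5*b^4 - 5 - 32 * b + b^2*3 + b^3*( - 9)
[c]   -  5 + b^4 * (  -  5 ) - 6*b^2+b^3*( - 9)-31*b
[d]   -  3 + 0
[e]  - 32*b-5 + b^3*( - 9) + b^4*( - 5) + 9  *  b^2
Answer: a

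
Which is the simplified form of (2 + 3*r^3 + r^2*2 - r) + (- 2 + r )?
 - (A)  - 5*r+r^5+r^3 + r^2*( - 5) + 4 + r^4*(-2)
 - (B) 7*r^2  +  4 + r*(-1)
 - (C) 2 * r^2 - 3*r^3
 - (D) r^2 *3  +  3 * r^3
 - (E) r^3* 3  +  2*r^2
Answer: E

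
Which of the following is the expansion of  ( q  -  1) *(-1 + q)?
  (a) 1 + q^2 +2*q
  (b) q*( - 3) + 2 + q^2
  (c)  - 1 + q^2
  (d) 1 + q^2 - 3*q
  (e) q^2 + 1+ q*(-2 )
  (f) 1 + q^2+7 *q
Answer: e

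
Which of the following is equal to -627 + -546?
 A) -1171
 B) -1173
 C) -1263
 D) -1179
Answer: B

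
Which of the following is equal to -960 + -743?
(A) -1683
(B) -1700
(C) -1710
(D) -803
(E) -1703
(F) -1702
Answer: E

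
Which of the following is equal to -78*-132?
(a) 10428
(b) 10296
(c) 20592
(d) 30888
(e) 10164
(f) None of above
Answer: b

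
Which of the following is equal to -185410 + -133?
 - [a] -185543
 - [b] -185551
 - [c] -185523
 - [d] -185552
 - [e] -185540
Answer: a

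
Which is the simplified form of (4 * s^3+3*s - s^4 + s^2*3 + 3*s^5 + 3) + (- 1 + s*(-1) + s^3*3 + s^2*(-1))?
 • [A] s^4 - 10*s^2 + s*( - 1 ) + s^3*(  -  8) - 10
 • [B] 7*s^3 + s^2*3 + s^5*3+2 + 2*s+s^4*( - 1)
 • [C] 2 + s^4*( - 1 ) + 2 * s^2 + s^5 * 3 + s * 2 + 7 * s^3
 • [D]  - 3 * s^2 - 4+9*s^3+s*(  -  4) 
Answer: C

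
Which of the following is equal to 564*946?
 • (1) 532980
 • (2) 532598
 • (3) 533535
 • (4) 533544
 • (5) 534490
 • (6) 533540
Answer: 4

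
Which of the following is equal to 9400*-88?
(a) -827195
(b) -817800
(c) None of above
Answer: c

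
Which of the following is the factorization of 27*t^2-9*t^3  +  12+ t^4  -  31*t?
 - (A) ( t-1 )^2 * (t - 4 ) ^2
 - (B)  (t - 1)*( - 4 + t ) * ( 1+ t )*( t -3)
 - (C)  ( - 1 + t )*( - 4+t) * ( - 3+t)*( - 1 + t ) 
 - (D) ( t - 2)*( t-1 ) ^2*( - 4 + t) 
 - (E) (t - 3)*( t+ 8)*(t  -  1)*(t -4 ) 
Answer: C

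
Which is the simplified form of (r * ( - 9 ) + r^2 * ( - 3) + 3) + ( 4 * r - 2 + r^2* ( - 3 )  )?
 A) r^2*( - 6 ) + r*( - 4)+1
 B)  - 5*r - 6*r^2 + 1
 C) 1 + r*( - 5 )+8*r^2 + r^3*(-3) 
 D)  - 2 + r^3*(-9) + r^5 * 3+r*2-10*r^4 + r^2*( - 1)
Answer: B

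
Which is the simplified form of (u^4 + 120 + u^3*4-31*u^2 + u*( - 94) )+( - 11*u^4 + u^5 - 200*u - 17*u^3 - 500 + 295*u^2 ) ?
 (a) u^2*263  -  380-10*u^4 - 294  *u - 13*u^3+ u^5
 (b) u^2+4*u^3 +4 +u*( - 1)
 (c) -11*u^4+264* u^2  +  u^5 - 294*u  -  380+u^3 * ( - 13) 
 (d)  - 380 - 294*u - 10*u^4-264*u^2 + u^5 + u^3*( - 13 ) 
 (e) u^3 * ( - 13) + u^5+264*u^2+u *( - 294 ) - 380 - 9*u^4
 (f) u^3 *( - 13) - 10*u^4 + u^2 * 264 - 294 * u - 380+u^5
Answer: f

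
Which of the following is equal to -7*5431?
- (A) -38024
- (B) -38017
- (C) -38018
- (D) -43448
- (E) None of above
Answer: B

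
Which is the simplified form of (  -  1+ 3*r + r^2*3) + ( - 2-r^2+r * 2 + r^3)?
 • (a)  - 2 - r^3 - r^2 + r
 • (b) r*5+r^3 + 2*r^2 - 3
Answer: b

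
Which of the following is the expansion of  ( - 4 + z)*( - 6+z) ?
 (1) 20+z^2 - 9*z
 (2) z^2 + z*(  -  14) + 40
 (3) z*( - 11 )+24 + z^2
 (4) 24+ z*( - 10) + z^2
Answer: 4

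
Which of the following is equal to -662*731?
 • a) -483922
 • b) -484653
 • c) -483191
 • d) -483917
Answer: a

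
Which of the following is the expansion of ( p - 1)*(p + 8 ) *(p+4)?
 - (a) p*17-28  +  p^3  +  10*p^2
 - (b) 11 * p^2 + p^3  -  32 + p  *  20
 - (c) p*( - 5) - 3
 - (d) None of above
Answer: b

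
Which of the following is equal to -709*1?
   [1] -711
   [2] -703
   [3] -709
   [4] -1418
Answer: 3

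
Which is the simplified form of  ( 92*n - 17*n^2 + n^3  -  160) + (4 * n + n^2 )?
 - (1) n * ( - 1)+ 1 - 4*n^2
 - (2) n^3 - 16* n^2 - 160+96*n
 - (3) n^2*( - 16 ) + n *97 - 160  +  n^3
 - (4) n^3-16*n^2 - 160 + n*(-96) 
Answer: 2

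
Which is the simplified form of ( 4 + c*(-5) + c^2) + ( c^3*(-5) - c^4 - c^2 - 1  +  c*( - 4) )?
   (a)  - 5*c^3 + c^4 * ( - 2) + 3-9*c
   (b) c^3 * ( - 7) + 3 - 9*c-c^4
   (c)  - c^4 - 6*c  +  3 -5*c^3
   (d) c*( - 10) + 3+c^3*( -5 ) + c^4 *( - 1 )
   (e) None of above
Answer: e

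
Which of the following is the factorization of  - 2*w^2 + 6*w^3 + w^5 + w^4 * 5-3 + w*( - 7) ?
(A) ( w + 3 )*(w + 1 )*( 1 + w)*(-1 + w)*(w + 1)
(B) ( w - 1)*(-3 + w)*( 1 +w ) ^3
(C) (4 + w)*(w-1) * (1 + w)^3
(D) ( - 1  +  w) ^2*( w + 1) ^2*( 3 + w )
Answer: A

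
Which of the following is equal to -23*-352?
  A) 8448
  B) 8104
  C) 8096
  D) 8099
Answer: C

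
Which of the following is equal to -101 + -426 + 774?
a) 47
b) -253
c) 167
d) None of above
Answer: d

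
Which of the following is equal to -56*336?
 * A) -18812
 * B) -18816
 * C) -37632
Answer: B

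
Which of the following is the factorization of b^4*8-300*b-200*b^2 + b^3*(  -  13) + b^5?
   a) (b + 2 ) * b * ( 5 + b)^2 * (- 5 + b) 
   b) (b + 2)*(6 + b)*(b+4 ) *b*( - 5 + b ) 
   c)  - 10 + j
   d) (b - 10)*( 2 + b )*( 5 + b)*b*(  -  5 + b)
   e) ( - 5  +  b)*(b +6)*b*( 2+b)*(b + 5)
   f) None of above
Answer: e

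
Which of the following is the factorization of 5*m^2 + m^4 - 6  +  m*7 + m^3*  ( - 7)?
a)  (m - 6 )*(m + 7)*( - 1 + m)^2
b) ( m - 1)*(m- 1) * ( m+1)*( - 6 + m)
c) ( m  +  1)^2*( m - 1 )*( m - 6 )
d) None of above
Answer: b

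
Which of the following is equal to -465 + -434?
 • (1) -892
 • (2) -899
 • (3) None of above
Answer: 2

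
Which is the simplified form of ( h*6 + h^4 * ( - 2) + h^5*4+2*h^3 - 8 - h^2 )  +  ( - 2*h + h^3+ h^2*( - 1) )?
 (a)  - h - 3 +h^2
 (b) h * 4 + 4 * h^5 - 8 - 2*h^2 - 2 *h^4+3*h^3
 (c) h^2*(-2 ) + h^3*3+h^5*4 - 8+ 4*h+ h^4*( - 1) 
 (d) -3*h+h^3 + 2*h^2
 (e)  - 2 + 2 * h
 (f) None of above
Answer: b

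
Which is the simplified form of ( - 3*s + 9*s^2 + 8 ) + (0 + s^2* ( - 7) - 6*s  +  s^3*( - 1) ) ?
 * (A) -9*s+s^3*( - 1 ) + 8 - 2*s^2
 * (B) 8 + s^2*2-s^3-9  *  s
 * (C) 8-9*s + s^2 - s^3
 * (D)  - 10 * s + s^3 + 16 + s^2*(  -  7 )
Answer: B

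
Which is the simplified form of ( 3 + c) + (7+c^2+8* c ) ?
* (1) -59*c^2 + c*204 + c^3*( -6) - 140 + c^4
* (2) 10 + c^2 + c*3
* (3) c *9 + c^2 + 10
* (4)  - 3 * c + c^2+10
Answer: 3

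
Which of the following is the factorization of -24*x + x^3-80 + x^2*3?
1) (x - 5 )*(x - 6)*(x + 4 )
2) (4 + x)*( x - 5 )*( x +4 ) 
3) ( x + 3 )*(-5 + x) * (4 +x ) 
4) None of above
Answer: 2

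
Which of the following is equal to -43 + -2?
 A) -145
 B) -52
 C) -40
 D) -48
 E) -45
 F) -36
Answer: E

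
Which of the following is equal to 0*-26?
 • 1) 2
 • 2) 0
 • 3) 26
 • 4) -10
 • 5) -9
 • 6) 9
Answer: 2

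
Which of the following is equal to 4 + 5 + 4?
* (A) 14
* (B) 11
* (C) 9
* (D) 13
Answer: D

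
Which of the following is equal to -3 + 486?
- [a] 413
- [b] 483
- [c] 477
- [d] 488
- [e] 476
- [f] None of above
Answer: b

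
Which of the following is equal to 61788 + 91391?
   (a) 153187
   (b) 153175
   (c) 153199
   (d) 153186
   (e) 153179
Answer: e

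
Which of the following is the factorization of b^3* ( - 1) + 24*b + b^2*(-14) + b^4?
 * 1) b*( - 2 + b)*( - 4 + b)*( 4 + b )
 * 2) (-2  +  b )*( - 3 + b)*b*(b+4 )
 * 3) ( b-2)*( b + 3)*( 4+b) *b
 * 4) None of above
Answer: 2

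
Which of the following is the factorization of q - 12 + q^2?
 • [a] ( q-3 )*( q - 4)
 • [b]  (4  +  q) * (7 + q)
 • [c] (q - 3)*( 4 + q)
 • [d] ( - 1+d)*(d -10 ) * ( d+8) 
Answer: c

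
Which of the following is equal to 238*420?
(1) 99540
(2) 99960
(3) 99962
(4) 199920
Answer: 2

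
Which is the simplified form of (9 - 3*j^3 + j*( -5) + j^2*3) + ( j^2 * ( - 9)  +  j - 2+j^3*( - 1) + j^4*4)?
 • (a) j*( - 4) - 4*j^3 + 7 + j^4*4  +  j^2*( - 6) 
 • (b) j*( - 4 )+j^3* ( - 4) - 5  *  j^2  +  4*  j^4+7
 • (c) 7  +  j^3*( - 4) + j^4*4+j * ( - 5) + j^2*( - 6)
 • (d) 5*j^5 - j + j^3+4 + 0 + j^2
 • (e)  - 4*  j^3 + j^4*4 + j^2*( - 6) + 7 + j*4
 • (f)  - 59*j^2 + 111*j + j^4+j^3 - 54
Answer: a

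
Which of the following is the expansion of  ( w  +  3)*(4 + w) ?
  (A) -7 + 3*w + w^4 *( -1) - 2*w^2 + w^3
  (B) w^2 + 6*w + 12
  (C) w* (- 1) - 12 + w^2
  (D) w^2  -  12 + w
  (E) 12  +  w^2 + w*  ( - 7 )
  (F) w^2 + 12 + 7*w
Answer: F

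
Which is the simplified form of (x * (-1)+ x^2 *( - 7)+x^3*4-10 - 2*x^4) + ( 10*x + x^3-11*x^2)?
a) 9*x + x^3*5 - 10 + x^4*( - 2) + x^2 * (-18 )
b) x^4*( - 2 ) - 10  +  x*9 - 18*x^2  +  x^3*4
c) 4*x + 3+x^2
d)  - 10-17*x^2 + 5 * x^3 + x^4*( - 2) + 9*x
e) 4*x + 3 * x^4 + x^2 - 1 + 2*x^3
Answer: a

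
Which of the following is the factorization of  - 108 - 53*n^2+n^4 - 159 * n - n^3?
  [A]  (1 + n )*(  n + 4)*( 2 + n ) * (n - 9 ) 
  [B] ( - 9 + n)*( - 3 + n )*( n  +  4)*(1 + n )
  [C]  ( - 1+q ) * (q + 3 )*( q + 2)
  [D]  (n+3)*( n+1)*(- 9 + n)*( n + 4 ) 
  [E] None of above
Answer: D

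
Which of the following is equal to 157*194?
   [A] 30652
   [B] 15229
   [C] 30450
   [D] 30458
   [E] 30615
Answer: D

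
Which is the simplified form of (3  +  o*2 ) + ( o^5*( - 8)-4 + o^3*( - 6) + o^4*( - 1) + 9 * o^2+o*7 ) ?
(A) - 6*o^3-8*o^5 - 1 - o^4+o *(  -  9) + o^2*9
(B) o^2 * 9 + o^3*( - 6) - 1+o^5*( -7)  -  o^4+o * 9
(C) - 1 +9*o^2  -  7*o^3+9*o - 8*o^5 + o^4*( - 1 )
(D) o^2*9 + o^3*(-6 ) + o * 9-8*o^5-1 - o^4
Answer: D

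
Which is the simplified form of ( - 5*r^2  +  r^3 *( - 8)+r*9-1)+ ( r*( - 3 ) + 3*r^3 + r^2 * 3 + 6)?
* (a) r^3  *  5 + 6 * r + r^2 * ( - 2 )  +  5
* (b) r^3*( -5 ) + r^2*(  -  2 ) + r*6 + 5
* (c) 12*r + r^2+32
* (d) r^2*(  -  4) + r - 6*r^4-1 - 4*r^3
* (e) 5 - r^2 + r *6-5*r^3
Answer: b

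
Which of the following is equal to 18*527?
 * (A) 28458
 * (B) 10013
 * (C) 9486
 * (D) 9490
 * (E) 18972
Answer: C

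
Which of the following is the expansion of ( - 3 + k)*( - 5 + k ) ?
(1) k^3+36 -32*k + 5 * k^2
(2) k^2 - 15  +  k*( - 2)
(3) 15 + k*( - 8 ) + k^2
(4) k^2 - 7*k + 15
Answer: 3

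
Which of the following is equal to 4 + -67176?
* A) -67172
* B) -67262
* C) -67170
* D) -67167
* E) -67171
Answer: A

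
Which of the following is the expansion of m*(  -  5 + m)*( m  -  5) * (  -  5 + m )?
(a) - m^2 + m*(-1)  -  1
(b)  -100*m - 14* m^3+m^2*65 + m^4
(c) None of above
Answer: c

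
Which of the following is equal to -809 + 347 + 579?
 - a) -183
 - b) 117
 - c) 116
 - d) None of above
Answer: b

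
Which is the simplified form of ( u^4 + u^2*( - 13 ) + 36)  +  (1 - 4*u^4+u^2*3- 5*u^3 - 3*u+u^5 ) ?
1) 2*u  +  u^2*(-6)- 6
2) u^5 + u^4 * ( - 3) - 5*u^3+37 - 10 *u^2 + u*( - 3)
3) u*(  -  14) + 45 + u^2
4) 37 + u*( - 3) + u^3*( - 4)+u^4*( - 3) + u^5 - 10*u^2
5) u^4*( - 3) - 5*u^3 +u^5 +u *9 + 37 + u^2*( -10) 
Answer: 2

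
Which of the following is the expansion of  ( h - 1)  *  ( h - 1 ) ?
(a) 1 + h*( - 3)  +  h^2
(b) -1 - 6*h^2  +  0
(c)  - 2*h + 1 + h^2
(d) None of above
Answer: c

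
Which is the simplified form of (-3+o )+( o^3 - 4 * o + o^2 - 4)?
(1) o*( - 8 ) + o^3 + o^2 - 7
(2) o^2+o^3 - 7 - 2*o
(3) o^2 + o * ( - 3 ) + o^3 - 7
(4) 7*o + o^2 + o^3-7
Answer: 3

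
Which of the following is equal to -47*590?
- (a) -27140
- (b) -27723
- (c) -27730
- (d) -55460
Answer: c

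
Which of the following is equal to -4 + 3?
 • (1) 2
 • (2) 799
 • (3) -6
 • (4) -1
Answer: 4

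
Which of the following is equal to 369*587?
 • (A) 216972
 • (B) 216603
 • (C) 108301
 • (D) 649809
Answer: B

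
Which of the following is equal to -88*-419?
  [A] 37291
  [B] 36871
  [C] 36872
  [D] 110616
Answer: C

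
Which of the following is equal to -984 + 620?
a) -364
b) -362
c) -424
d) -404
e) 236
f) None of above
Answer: a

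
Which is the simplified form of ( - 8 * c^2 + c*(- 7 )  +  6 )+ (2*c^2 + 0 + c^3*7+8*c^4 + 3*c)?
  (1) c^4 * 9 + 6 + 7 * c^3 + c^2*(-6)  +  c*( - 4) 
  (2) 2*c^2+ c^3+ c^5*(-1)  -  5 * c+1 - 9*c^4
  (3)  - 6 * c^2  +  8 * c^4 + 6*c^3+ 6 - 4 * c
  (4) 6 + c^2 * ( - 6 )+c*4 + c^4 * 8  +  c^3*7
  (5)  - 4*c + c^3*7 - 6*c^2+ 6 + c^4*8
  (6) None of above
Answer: 5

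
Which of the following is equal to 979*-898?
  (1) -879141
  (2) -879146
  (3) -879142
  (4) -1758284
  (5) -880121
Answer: 3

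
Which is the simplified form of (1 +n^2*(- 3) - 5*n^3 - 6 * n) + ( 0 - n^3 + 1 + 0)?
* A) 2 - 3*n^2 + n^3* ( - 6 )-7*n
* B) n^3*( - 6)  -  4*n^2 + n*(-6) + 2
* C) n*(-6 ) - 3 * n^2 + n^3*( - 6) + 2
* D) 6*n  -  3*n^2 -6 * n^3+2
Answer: C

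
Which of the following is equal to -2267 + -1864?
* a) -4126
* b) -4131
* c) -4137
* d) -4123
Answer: b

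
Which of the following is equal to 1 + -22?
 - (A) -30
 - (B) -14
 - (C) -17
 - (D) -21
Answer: D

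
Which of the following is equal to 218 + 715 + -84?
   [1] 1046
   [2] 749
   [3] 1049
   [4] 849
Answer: 4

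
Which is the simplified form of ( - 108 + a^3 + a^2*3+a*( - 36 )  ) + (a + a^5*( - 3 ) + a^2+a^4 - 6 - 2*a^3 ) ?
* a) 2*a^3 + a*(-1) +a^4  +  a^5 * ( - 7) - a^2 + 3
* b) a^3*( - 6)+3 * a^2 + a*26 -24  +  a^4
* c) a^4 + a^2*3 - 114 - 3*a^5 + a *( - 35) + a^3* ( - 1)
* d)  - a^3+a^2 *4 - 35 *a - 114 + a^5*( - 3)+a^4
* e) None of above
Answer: d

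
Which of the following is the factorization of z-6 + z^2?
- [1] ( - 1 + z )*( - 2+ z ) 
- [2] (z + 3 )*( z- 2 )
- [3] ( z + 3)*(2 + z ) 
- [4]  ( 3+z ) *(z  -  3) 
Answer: 2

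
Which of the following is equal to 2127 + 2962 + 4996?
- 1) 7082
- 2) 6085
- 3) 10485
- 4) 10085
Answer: 4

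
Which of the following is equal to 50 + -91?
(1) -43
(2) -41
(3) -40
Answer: 2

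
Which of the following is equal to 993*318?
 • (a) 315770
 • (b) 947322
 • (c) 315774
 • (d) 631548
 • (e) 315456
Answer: c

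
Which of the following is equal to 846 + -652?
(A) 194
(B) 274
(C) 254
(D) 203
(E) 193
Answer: A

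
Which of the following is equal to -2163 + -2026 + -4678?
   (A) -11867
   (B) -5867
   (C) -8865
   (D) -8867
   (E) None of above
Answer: D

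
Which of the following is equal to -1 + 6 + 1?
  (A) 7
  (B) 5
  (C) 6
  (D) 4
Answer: C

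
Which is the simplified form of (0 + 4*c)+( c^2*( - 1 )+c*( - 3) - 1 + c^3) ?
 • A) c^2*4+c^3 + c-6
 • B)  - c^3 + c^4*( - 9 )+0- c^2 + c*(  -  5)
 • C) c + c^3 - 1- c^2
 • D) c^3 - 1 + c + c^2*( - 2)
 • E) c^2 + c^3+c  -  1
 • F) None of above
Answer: C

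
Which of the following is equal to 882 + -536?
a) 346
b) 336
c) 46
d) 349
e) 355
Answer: a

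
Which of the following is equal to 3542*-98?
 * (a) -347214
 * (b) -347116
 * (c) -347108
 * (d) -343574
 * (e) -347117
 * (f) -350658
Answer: b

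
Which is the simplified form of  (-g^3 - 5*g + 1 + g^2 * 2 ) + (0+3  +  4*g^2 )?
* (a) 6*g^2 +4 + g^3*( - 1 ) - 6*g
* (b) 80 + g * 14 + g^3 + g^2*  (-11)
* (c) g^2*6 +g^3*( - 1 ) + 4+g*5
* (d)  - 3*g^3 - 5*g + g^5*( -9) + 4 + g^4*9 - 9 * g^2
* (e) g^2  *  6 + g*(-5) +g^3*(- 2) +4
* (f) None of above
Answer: f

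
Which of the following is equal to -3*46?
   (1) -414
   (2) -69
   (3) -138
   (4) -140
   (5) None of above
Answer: 3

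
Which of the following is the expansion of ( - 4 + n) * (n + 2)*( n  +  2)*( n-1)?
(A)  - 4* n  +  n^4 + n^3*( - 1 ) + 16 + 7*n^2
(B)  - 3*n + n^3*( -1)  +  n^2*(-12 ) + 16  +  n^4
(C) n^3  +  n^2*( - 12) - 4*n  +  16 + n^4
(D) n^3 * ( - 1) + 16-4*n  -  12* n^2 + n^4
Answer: D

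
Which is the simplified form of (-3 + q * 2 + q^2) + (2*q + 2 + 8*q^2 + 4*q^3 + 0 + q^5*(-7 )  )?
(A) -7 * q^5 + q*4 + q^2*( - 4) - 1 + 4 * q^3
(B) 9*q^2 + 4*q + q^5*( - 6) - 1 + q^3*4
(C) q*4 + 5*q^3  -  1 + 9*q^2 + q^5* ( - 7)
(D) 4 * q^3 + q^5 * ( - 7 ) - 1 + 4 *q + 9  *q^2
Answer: D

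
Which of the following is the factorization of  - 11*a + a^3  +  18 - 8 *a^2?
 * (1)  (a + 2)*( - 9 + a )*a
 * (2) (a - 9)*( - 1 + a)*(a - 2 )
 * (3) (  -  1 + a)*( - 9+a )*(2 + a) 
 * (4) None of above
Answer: 3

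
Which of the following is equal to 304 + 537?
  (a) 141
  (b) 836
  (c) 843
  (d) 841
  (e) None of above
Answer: d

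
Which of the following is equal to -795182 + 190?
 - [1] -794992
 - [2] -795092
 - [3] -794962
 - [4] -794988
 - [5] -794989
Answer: 1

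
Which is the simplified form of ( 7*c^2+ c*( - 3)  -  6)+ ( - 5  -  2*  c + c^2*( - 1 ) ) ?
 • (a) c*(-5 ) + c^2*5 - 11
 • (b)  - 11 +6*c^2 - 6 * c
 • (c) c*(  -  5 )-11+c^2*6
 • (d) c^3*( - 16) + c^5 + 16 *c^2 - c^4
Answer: c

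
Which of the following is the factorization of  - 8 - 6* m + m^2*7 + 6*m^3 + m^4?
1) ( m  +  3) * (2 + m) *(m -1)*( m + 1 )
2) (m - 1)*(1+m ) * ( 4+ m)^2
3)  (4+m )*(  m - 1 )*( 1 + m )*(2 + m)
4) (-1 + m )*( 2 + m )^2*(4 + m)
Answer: 3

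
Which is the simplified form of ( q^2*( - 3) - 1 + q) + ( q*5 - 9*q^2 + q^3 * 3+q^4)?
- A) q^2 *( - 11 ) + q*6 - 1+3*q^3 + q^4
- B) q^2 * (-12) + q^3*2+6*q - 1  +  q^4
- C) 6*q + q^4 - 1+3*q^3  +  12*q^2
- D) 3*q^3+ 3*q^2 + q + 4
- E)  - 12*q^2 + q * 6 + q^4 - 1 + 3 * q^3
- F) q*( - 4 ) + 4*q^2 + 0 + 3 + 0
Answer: E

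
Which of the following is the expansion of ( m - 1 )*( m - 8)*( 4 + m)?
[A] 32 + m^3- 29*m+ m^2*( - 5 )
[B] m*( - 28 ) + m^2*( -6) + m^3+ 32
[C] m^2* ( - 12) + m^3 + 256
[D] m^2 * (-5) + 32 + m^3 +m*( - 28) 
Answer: D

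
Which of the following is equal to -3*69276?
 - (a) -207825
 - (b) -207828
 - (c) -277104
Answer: b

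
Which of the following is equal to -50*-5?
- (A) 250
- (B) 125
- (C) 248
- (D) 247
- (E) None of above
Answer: A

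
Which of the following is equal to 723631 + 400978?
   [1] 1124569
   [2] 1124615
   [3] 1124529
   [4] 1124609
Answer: 4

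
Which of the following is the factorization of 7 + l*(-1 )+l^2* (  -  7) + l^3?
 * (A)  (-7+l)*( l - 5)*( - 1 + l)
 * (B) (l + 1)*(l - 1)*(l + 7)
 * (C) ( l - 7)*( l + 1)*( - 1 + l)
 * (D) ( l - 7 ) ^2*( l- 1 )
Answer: C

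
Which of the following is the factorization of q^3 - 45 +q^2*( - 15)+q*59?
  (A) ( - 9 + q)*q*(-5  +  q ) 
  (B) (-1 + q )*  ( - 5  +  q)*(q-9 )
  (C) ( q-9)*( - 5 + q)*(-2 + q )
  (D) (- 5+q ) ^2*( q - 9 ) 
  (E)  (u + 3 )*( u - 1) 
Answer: B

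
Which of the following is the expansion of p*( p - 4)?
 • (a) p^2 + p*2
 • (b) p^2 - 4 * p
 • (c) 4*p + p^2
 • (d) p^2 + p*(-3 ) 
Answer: b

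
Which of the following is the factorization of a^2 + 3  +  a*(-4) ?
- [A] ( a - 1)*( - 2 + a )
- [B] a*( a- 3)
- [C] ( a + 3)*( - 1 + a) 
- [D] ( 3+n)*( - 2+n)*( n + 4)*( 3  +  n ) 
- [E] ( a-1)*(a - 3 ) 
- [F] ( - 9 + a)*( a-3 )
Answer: E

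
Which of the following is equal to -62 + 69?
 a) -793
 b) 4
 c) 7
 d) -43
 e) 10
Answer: c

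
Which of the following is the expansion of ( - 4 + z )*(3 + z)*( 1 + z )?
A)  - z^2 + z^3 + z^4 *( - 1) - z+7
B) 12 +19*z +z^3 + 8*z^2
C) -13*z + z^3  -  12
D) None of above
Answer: C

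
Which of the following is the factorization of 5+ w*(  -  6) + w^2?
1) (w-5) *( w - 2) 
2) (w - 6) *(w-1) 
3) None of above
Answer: 3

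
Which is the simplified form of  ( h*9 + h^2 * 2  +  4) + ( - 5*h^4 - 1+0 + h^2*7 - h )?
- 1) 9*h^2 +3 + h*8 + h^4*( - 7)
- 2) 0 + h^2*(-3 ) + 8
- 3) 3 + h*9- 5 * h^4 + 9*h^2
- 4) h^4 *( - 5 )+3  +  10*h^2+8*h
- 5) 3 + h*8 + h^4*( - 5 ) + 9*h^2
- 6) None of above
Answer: 5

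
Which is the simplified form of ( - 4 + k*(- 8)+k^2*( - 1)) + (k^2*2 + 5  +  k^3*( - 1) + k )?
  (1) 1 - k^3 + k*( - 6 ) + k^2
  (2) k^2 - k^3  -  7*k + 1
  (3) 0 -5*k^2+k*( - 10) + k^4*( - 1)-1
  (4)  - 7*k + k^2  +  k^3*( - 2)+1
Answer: 2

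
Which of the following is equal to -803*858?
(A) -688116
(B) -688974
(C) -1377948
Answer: B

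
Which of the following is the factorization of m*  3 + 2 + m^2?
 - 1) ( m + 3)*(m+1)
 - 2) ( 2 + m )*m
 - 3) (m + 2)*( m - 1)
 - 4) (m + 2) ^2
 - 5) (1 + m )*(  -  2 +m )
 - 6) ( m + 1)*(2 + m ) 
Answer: 6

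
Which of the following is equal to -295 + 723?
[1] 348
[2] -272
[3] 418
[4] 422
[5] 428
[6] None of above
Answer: 5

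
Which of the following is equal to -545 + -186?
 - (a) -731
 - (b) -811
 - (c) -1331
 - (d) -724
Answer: a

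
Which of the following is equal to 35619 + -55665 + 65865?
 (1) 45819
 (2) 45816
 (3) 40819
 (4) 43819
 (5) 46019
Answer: 1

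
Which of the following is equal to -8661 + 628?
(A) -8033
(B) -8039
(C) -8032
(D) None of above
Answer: A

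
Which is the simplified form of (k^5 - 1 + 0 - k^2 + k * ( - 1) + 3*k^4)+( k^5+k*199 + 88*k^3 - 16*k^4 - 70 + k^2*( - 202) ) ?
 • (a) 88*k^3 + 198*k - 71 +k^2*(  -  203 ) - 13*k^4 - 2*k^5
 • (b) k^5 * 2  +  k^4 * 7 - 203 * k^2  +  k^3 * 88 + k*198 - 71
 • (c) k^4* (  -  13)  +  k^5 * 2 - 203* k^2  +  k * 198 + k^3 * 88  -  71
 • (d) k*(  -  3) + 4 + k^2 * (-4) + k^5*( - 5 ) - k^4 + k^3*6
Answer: c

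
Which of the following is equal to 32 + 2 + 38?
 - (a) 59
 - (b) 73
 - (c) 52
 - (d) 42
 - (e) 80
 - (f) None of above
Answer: f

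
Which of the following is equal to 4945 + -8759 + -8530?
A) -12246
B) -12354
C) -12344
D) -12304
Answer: C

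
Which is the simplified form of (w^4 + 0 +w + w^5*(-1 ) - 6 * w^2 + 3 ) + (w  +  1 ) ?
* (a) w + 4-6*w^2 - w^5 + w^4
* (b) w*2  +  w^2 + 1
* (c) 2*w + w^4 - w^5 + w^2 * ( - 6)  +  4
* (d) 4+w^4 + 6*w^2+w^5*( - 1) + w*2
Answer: c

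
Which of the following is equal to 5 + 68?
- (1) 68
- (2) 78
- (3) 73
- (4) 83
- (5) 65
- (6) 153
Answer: 3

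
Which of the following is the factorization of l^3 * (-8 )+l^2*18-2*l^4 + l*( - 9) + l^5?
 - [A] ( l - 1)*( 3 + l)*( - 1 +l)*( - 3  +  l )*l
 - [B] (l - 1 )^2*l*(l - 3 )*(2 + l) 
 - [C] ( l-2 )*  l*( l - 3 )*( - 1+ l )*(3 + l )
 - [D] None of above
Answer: A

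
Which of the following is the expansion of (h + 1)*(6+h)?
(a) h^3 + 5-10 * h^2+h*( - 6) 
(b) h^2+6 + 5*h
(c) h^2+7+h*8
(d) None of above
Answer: d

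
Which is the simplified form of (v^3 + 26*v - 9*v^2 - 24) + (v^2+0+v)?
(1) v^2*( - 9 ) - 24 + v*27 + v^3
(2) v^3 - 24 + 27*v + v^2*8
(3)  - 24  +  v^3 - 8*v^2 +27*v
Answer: 3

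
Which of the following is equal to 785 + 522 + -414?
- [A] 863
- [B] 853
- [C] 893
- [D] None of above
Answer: C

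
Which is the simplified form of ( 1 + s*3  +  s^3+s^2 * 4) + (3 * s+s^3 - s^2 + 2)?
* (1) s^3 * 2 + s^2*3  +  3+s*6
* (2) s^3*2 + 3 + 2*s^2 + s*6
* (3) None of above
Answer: 1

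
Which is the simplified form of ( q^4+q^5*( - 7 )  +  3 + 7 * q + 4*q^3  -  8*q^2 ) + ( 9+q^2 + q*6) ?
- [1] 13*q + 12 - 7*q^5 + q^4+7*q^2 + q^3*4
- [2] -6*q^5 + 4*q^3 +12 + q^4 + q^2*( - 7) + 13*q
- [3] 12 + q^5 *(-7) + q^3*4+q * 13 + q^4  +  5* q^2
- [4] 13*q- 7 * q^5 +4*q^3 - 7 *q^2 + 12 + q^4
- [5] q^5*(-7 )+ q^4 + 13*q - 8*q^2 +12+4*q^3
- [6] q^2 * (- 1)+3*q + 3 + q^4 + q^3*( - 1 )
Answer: 4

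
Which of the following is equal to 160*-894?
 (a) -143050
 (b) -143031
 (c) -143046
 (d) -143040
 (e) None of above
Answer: d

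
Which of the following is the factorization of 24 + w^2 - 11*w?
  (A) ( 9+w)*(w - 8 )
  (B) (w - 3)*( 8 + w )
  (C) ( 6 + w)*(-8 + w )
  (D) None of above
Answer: D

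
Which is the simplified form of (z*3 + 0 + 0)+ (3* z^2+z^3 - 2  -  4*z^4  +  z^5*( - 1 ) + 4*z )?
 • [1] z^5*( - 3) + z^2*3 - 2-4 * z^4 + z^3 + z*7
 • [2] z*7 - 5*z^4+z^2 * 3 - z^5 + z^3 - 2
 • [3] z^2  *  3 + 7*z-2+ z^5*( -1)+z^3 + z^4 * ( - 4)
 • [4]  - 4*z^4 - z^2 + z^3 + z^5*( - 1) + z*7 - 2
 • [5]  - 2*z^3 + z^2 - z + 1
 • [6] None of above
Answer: 3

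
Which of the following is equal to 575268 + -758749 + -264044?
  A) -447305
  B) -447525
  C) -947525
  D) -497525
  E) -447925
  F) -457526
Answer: B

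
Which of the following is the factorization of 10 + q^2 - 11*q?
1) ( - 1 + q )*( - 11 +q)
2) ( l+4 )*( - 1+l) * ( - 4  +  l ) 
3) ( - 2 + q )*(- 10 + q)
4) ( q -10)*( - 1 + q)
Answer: 4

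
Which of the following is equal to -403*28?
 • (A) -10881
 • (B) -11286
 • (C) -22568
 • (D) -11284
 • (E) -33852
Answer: D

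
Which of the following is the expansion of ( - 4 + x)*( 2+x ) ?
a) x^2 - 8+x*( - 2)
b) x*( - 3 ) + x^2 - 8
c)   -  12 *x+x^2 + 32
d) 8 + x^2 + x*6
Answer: a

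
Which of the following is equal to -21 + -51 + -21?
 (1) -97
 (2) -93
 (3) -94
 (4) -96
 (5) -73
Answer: 2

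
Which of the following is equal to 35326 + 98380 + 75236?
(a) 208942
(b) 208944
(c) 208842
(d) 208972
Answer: a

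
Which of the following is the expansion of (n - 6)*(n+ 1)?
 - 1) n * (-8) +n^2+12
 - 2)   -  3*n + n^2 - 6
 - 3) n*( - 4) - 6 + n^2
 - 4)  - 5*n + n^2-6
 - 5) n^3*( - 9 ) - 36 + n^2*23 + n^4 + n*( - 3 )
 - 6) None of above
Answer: 4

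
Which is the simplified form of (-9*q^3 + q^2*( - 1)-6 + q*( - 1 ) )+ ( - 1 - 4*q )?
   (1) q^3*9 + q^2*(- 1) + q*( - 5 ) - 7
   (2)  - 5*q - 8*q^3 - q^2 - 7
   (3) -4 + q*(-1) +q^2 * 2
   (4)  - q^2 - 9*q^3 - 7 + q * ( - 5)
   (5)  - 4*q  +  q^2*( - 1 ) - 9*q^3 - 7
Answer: 4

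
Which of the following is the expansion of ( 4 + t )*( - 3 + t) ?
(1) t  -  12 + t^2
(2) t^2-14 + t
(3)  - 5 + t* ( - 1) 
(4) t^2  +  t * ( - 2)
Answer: 1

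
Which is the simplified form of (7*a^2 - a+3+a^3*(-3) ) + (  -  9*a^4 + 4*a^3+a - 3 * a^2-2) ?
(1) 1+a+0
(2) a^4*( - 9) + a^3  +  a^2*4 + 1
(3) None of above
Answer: 2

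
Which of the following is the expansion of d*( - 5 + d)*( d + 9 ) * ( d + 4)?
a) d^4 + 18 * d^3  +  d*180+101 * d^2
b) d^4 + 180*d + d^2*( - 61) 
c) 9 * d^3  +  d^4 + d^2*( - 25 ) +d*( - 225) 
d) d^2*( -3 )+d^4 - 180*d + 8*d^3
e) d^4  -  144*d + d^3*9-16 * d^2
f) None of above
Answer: f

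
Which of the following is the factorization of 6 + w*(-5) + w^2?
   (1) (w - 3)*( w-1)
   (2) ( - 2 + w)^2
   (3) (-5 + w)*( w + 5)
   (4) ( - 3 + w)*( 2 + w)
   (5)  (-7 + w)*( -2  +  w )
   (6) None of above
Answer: 6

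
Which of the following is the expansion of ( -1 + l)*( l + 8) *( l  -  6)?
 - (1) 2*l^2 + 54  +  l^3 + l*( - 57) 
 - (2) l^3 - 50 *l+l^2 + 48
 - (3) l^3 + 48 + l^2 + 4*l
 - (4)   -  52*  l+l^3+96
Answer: 2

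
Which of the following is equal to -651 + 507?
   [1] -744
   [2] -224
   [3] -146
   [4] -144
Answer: 4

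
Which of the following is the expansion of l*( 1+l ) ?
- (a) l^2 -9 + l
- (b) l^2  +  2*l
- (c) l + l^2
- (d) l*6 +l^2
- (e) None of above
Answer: c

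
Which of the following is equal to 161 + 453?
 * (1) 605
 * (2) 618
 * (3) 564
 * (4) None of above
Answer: 4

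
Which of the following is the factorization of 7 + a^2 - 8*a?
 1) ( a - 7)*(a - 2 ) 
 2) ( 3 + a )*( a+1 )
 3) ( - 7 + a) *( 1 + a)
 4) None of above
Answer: 4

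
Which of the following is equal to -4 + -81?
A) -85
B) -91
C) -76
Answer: A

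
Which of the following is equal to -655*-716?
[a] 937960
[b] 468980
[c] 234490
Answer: b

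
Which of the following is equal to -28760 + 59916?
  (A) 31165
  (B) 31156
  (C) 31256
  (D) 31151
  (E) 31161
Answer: B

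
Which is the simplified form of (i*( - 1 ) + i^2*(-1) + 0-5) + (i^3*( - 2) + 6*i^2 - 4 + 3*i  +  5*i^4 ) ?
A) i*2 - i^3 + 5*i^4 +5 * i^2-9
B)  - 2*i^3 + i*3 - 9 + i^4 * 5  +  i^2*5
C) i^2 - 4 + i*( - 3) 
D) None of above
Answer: D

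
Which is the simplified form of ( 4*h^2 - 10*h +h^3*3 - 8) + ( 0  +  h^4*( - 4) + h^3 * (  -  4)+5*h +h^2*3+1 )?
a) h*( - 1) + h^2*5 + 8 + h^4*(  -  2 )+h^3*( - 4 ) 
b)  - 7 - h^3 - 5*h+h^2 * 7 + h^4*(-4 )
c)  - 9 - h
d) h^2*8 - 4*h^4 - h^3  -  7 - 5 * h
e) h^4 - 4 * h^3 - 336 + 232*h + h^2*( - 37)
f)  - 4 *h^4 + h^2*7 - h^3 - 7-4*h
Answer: b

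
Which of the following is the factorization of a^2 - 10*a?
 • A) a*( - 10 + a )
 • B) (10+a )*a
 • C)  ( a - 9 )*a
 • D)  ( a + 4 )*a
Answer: A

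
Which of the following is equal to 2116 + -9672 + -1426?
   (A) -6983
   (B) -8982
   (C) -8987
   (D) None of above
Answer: B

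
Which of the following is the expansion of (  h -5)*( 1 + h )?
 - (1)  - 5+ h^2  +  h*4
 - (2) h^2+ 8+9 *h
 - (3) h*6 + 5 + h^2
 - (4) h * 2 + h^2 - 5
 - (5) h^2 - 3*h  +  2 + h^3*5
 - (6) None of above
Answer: 6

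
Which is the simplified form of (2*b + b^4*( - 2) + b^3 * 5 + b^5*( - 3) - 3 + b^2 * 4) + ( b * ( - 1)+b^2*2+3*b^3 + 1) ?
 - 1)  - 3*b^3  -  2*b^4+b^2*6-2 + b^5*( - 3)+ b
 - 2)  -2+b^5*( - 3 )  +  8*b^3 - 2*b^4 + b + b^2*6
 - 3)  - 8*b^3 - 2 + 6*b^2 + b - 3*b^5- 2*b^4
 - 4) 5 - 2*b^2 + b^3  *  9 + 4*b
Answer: 2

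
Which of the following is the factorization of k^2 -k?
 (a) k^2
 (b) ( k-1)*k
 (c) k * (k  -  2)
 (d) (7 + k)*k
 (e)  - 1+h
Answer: b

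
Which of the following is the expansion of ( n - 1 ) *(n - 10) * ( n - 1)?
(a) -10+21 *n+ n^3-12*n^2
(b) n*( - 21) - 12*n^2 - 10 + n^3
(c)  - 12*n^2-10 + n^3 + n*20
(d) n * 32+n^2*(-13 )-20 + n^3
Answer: a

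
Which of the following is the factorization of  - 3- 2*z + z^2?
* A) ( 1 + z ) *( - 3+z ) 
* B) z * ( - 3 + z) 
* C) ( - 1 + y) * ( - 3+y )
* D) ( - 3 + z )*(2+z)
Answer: A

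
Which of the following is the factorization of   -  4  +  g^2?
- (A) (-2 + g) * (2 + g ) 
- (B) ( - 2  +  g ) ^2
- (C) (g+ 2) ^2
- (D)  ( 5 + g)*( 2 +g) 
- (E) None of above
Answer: A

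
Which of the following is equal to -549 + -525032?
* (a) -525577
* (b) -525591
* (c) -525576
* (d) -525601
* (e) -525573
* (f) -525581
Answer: f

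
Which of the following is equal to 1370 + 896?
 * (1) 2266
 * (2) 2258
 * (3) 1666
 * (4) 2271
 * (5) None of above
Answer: 1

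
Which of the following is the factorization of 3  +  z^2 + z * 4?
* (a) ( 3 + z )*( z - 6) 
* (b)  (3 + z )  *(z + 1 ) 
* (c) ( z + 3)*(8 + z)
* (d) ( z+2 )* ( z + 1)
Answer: b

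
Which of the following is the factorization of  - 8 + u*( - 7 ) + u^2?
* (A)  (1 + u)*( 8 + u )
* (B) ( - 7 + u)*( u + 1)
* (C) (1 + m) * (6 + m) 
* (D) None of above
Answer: D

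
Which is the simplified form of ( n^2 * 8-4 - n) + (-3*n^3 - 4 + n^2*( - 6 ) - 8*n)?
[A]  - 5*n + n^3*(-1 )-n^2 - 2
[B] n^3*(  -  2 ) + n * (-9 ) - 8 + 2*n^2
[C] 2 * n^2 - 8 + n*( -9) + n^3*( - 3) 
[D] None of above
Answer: C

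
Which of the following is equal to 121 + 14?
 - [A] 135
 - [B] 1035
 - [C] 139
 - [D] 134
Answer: A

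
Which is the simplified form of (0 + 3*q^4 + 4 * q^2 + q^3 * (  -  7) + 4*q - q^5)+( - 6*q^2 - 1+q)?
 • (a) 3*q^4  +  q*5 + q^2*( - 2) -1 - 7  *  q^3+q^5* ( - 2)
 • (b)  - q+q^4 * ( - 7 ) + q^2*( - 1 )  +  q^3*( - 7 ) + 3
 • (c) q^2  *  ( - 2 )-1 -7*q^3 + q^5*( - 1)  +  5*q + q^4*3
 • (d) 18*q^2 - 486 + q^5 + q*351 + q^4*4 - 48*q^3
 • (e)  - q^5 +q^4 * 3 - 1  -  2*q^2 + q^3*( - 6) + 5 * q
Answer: c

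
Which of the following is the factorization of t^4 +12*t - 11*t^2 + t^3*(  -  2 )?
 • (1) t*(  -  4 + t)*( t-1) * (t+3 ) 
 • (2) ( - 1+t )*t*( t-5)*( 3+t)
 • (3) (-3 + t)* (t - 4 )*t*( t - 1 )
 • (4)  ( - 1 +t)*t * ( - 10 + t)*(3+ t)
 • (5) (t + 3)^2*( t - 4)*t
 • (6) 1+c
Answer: 1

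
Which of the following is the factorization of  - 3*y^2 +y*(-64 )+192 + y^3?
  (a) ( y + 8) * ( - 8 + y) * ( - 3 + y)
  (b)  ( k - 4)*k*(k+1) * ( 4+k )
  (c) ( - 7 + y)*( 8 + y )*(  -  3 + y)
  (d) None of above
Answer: a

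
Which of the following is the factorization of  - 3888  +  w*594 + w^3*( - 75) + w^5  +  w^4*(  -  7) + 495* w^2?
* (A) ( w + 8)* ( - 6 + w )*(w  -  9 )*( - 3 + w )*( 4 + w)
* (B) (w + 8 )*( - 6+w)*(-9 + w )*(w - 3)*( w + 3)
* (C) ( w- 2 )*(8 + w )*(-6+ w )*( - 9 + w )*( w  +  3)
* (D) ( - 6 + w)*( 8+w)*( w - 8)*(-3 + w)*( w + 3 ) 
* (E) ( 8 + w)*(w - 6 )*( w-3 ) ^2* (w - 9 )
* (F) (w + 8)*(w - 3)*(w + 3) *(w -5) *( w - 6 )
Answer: B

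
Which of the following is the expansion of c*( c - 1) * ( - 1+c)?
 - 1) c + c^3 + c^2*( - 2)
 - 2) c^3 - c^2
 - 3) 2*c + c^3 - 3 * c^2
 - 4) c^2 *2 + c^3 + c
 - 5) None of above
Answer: 1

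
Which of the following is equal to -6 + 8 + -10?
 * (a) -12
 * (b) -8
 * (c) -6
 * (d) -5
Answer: b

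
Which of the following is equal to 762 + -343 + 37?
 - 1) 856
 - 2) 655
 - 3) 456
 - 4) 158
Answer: 3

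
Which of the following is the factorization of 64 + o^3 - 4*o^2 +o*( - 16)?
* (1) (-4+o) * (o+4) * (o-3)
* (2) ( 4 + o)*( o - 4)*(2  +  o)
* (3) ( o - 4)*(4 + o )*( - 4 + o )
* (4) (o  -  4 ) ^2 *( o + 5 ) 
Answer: 3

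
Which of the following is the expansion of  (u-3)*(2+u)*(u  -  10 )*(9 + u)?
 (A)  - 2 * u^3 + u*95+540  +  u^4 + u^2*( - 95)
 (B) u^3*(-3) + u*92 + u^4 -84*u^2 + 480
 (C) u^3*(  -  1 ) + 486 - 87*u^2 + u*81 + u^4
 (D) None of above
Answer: D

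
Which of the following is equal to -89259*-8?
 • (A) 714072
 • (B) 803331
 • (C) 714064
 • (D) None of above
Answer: A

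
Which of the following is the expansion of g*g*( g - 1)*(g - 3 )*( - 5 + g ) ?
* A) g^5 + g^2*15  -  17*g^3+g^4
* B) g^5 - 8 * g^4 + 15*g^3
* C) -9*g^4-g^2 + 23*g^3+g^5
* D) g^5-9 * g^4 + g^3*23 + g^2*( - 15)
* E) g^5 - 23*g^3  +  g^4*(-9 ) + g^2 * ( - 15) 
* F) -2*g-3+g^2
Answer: D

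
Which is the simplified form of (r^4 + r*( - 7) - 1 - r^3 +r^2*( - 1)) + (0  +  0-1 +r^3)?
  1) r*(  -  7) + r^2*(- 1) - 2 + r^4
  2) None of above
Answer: 1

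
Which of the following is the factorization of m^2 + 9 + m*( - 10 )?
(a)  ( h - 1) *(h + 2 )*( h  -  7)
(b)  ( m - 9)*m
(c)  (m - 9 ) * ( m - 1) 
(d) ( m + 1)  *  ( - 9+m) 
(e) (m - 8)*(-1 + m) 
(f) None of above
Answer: c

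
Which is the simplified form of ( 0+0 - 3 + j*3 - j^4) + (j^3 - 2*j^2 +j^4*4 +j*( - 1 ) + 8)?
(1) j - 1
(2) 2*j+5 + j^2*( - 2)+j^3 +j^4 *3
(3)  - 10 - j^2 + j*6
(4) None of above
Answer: 2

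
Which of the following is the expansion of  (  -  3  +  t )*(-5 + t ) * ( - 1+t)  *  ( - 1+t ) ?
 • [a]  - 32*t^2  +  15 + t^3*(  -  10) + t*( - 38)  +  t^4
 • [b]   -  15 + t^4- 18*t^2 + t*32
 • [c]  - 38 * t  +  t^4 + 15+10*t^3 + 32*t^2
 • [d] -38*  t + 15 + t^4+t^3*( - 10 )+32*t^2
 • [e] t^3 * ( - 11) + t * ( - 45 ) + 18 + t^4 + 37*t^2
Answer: d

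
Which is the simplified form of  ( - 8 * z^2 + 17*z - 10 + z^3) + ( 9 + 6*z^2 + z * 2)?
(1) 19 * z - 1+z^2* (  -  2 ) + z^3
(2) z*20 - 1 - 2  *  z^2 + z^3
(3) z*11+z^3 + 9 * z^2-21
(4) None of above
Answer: 1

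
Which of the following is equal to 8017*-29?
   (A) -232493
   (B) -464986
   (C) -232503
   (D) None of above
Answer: A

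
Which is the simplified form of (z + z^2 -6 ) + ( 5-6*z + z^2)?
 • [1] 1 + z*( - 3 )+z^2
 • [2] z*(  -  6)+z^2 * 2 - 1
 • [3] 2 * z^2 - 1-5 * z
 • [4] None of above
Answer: 3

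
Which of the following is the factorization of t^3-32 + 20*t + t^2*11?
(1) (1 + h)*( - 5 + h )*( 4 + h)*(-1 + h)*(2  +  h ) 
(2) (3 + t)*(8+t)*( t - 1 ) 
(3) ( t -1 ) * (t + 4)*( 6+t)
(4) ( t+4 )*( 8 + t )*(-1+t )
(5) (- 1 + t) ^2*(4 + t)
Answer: 4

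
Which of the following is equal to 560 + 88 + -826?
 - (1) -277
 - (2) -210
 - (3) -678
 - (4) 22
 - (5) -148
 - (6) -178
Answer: 6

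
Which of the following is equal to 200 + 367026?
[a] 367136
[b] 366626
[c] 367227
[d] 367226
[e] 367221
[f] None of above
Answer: d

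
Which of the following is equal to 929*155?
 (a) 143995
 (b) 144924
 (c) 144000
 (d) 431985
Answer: a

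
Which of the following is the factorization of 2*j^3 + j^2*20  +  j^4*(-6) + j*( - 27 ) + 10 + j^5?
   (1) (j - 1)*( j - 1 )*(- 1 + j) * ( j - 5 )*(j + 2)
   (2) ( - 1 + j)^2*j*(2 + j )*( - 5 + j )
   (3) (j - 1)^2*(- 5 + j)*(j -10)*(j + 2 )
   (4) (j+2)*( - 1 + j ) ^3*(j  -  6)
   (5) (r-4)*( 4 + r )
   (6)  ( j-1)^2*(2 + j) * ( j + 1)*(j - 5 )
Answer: 1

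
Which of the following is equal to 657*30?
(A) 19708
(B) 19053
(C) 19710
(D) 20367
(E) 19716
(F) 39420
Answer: C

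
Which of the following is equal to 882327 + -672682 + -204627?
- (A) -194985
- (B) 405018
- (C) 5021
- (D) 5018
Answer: D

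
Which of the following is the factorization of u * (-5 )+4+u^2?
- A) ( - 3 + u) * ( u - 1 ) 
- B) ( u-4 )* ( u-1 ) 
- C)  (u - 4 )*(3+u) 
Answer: B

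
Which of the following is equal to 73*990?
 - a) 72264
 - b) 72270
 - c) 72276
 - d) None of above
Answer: b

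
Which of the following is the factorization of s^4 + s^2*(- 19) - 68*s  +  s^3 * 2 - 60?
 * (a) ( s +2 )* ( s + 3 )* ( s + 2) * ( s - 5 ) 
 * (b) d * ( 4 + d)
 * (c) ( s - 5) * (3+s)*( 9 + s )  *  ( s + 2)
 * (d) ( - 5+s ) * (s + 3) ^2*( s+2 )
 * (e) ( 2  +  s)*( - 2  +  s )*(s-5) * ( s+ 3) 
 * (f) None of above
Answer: a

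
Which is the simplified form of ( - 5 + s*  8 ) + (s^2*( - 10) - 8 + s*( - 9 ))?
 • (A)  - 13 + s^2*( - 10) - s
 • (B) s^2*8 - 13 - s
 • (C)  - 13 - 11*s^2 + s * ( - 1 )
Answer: A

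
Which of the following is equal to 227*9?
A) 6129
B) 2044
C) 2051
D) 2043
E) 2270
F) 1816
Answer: D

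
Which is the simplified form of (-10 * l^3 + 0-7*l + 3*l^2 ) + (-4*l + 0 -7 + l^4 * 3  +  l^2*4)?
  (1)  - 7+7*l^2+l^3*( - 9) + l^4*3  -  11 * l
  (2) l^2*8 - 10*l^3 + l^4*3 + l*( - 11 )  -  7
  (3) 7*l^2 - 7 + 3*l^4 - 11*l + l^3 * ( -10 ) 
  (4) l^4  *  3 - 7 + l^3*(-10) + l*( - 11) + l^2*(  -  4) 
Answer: 3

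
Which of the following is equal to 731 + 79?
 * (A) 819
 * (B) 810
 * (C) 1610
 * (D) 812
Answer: B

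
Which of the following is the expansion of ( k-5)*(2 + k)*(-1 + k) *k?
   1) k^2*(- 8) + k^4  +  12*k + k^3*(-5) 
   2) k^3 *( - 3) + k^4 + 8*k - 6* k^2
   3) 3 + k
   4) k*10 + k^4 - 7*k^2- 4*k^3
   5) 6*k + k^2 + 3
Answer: 4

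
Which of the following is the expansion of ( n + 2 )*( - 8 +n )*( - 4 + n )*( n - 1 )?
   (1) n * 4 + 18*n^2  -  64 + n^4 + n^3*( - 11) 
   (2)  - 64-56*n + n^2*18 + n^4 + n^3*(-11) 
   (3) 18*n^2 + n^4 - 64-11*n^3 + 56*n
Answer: 3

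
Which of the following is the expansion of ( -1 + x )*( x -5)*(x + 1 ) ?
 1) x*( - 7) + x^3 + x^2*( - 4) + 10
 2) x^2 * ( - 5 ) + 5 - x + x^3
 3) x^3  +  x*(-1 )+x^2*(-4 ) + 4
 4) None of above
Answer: 2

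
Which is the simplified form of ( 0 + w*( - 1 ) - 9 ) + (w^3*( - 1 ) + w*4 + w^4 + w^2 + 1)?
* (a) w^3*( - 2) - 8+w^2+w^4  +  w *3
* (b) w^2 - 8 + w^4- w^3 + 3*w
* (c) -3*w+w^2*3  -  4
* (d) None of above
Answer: b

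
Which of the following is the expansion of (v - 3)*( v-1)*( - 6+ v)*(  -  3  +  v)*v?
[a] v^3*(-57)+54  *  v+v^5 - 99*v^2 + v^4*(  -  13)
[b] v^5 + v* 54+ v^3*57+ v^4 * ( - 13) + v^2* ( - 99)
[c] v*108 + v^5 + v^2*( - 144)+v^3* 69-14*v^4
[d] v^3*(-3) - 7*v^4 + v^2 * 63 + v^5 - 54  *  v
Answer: b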